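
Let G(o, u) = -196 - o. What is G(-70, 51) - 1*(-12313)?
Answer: 12187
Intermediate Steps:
G(-70, 51) - 1*(-12313) = (-196 - 1*(-70)) - 1*(-12313) = (-196 + 70) + 12313 = -126 + 12313 = 12187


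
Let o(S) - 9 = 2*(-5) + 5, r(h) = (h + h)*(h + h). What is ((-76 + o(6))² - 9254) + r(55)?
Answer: 8030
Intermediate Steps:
r(h) = 4*h² (r(h) = (2*h)*(2*h) = 4*h²)
o(S) = 4 (o(S) = 9 + (2*(-5) + 5) = 9 + (-10 + 5) = 9 - 5 = 4)
((-76 + o(6))² - 9254) + r(55) = ((-76 + 4)² - 9254) + 4*55² = ((-72)² - 9254) + 4*3025 = (5184 - 9254) + 12100 = -4070 + 12100 = 8030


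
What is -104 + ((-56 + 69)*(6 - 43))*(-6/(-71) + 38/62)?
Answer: -967239/2201 ≈ -439.45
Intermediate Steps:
-104 + ((-56 + 69)*(6 - 43))*(-6/(-71) + 38/62) = -104 + (13*(-37))*(-6*(-1/71) + 38*(1/62)) = -104 - 481*(6/71 + 19/31) = -104 - 481*1535/2201 = -104 - 738335/2201 = -967239/2201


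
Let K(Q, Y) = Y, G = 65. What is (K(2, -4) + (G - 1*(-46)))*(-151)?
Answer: -16157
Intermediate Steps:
(K(2, -4) + (G - 1*(-46)))*(-151) = (-4 + (65 - 1*(-46)))*(-151) = (-4 + (65 + 46))*(-151) = (-4 + 111)*(-151) = 107*(-151) = -16157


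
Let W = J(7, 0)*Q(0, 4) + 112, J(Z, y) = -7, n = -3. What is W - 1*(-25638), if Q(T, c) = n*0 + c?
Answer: 25722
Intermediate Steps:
Q(T, c) = c (Q(T, c) = -3*0 + c = 0 + c = c)
W = 84 (W = -7*4 + 112 = -28 + 112 = 84)
W - 1*(-25638) = 84 - 1*(-25638) = 84 + 25638 = 25722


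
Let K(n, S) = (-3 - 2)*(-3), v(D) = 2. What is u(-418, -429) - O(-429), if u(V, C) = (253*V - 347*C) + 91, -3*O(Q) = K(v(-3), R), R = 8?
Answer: 43205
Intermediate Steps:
K(n, S) = 15 (K(n, S) = -5*(-3) = 15)
O(Q) = -5 (O(Q) = -1/3*15 = -5)
u(V, C) = 91 - 347*C + 253*V (u(V, C) = (-347*C + 253*V) + 91 = 91 - 347*C + 253*V)
u(-418, -429) - O(-429) = (91 - 347*(-429) + 253*(-418)) - 1*(-5) = (91 + 148863 - 105754) + 5 = 43200 + 5 = 43205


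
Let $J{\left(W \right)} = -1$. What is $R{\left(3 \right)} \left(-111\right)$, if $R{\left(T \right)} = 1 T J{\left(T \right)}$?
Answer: $333$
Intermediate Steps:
$R{\left(T \right)} = - T$ ($R{\left(T \right)} = 1 T \left(-1\right) = T \left(-1\right) = - T$)
$R{\left(3 \right)} \left(-111\right) = \left(-1\right) 3 \left(-111\right) = \left(-3\right) \left(-111\right) = 333$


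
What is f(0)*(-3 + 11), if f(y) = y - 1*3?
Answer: -24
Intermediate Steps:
f(y) = -3 + y (f(y) = y - 3 = -3 + y)
f(0)*(-3 + 11) = (-3 + 0)*(-3 + 11) = -3*8 = -24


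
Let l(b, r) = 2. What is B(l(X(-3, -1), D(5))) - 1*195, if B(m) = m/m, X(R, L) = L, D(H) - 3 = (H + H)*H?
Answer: -194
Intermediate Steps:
D(H) = 3 + 2*H**2 (D(H) = 3 + (H + H)*H = 3 + (2*H)*H = 3 + 2*H**2)
B(m) = 1
B(l(X(-3, -1), D(5))) - 1*195 = 1 - 1*195 = 1 - 195 = -194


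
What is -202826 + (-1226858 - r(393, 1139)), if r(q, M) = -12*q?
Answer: -1424968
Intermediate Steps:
-202826 + (-1226858 - r(393, 1139)) = -202826 + (-1226858 - (-12)*393) = -202826 + (-1226858 - 1*(-4716)) = -202826 + (-1226858 + 4716) = -202826 - 1222142 = -1424968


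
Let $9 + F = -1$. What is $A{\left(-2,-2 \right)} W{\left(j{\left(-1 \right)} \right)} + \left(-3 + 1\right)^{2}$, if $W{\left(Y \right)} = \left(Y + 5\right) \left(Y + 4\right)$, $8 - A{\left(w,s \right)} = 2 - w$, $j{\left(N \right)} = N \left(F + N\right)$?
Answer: $964$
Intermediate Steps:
$F = -10$ ($F = -9 - 1 = -10$)
$j{\left(N \right)} = N \left(-10 + N\right)$
$A{\left(w,s \right)} = 6 + w$ ($A{\left(w,s \right)} = 8 - \left(2 - w\right) = 8 + \left(-2 + w\right) = 6 + w$)
$W{\left(Y \right)} = \left(4 + Y\right) \left(5 + Y\right)$ ($W{\left(Y \right)} = \left(5 + Y\right) \left(4 + Y\right) = \left(4 + Y\right) \left(5 + Y\right)$)
$A{\left(-2,-2 \right)} W{\left(j{\left(-1 \right)} \right)} + \left(-3 + 1\right)^{2} = \left(6 - 2\right) \left(20 + \left(- (-10 - 1)\right)^{2} + 9 \left(- (-10 - 1)\right)\right) + \left(-3 + 1\right)^{2} = 4 \left(20 + \left(\left(-1\right) \left(-11\right)\right)^{2} + 9 \left(\left(-1\right) \left(-11\right)\right)\right) + \left(-2\right)^{2} = 4 \left(20 + 11^{2} + 9 \cdot 11\right) + 4 = 4 \left(20 + 121 + 99\right) + 4 = 4 \cdot 240 + 4 = 960 + 4 = 964$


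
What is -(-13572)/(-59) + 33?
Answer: -11625/59 ≈ -197.03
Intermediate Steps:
-(-13572)/(-59) + 33 = -(-13572)*(-1)/59 + 33 = -116*117/59 + 33 = -13572/59 + 33 = -11625/59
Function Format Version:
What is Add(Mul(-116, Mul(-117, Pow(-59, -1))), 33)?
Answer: Rational(-11625, 59) ≈ -197.03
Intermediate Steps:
Add(Mul(-116, Mul(-117, Pow(-59, -1))), 33) = Add(Mul(-116, Mul(-117, Rational(-1, 59))), 33) = Add(Mul(-116, Rational(117, 59)), 33) = Add(Rational(-13572, 59), 33) = Rational(-11625, 59)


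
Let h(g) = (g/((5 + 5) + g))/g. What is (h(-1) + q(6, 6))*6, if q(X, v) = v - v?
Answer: ⅔ ≈ 0.66667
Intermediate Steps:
q(X, v) = 0
h(g) = 1/(10 + g) (h(g) = (g/(10 + g))/g = 1/(10 + g))
(h(-1) + q(6, 6))*6 = (1/(10 - 1) + 0)*6 = (1/9 + 0)*6 = (⅑ + 0)*6 = (⅑)*6 = ⅔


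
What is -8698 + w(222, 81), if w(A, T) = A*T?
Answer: 9284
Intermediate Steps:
-8698 + w(222, 81) = -8698 + 222*81 = -8698 + 17982 = 9284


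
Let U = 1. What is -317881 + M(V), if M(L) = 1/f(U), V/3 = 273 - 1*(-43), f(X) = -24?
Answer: -7629145/24 ≈ -3.1788e+5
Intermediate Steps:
V = 948 (V = 3*(273 - 1*(-43)) = 3*(273 + 43) = 3*316 = 948)
M(L) = -1/24 (M(L) = 1/(-24) = -1/24)
-317881 + M(V) = -317881 - 1/24 = -7629145/24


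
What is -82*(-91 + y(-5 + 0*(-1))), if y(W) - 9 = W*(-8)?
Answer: 3444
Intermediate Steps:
y(W) = 9 - 8*W (y(W) = 9 + W*(-8) = 9 - 8*W)
-82*(-91 + y(-5 + 0*(-1))) = -82*(-91 + (9 - 8*(-5 + 0*(-1)))) = -82*(-91 + (9 - 8*(-5 + 0))) = -82*(-91 + (9 - 8*(-5))) = -82*(-91 + (9 + 40)) = -82*(-91 + 49) = -82*(-42) = 3444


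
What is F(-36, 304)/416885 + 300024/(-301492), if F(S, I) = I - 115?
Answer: -4464947259/4488839015 ≈ -0.99468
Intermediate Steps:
F(S, I) = -115 + I
F(-36, 304)/416885 + 300024/(-301492) = (-115 + 304)/416885 + 300024/(-301492) = 189*(1/416885) + 300024*(-1/301492) = 27/59555 - 75006/75373 = -4464947259/4488839015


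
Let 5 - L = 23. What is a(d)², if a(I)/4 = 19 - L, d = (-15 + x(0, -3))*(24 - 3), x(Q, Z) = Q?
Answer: 21904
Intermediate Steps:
L = -18 (L = 5 - 1*23 = 5 - 23 = -18)
d = -315 (d = (-15 + 0)*(24 - 3) = -15*21 = -315)
a(I) = 148 (a(I) = 4*(19 - 1*(-18)) = 4*(19 + 18) = 4*37 = 148)
a(d)² = 148² = 21904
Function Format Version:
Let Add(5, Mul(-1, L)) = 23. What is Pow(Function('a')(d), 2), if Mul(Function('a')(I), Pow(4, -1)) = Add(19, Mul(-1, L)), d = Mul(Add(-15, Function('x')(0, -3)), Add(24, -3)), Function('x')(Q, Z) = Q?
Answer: 21904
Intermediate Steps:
L = -18 (L = Add(5, Mul(-1, 23)) = Add(5, -23) = -18)
d = -315 (d = Mul(Add(-15, 0), Add(24, -3)) = Mul(-15, 21) = -315)
Function('a')(I) = 148 (Function('a')(I) = Mul(4, Add(19, Mul(-1, -18))) = Mul(4, Add(19, 18)) = Mul(4, 37) = 148)
Pow(Function('a')(d), 2) = Pow(148, 2) = 21904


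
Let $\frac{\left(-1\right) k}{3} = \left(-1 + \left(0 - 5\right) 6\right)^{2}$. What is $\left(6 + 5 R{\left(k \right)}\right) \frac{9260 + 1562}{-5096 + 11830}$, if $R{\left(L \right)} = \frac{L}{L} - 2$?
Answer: $\frac{773}{481} \approx 1.6071$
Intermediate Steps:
$k = -2883$ ($k = - 3 \left(-1 + \left(0 - 5\right) 6\right)^{2} = - 3 \left(-1 - 30\right)^{2} = - 3 \left(-31\right)^{2} = \left(-3\right) 961 = -2883$)
$R{\left(L \right)} = -1$ ($R{\left(L \right)} = 1 - 2 = -1$)
$\left(6 + 5 R{\left(k \right)}\right) \frac{9260 + 1562}{-5096 + 11830} = \left(6 + 5 \left(-1\right)\right) \frac{9260 + 1562}{-5096 + 11830} = \left(6 - 5\right) \frac{10822}{6734} = 1 \cdot 10822 \cdot \frac{1}{6734} = 1 \cdot \frac{773}{481} = \frac{773}{481}$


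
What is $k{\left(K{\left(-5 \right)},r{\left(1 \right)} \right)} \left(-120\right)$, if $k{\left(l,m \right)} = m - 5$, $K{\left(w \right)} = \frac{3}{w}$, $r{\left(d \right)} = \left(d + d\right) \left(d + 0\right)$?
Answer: $360$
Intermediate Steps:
$r{\left(d \right)} = 2 d^{2}$ ($r{\left(d \right)} = 2 d d = 2 d^{2}$)
$k{\left(l,m \right)} = -5 + m$ ($k{\left(l,m \right)} = m - 5 = -5 + m$)
$k{\left(K{\left(-5 \right)},r{\left(1 \right)} \right)} \left(-120\right) = \left(-5 + 2 \cdot 1^{2}\right) \left(-120\right) = \left(-5 + 2 \cdot 1\right) \left(-120\right) = \left(-5 + 2\right) \left(-120\right) = \left(-3\right) \left(-120\right) = 360$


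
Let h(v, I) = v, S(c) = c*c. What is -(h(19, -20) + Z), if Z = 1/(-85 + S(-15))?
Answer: -2661/140 ≈ -19.007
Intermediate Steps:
S(c) = c**2
Z = 1/140 (Z = 1/(-85 + (-15)**2) = 1/(-85 + 225) = 1/140 ≈ 0.0071429)
-(h(19, -20) + Z) = -(19 + 1/140) = -1*2661/140 = -2661/140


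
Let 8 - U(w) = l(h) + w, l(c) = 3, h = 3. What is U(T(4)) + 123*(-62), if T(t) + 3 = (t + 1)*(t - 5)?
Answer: -7613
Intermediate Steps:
T(t) = -3 + (1 + t)*(-5 + t) (T(t) = -3 + (t + 1)*(t - 5) = -3 + (1 + t)*(-5 + t))
U(w) = 5 - w (U(w) = 8 - (3 + w) = 8 + (-3 - w) = 5 - w)
U(T(4)) + 123*(-62) = (5 - (-8 + 4² - 4*4)) + 123*(-62) = (5 - (-8 + 16 - 16)) - 7626 = (5 - 1*(-8)) - 7626 = (5 + 8) - 7626 = 13 - 7626 = -7613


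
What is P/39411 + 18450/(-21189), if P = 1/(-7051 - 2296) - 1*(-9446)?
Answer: -547299728869/867276639957 ≈ -0.63106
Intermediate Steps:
P = 88291761/9347 (P = 1/(-9347) + 9446 = -1/9347 + 9446 = 88291761/9347 ≈ 9446.0)
P/39411 + 18450/(-21189) = (88291761/9347)/39411 + 18450/(-21189) = (88291761/9347)*(1/39411) + 18450*(-1/21189) = 29430587/122791539 - 6150/7063 = -547299728869/867276639957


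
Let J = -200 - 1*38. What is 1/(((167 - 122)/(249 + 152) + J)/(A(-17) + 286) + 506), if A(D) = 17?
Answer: 121503/61385125 ≈ 0.0019794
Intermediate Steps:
J = -238 (J = -200 - 38 = -238)
1/(((167 - 122)/(249 + 152) + J)/(A(-17) + 286) + 506) = 1/(((167 - 122)/(249 + 152) - 238)/(17 + 286) + 506) = 1/((45/401 - 238)/303 + 506) = 1/((45*(1/401) - 238)*(1/303) + 506) = 1/((45/401 - 238)*(1/303) + 506) = 1/(-95393/401*1/303 + 506) = 1/(-95393/121503 + 506) = 1/(61385125/121503) = 121503/61385125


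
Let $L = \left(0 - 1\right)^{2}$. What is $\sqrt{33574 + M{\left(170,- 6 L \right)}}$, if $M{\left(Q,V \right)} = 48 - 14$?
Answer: $2 \sqrt{8402} \approx 183.32$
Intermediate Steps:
$L = 1$ ($L = \left(-1\right)^{2} = 1$)
$M{\left(Q,V \right)} = 34$ ($M{\left(Q,V \right)} = 48 - 14 = 34$)
$\sqrt{33574 + M{\left(170,- 6 L \right)}} = \sqrt{33574 + 34} = \sqrt{33608} = 2 \sqrt{8402}$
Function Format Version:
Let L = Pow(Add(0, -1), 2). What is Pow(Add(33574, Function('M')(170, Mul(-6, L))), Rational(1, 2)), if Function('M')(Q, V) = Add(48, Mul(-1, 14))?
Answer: Mul(2, Pow(8402, Rational(1, 2))) ≈ 183.32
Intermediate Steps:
L = 1 (L = Pow(-1, 2) = 1)
Function('M')(Q, V) = 34 (Function('M')(Q, V) = Add(48, -14) = 34)
Pow(Add(33574, Function('M')(170, Mul(-6, L))), Rational(1, 2)) = Pow(Add(33574, 34), Rational(1, 2)) = Pow(33608, Rational(1, 2)) = Mul(2, Pow(8402, Rational(1, 2)))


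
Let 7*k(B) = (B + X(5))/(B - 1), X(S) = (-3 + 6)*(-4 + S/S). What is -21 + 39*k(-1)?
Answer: 48/7 ≈ 6.8571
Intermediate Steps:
X(S) = -9 (X(S) = 3*(-4 + 1) = 3*(-3) = -9)
k(B) = (-9 + B)/(7*(-1 + B)) (k(B) = ((B - 9)/(B - 1))/7 = ((-9 + B)/(-1 + B))/7 = (-9 + B)/(7*(-1 + B)))
-21 + 39*k(-1) = -21 + 39*((-9 - 1)/(7*(-1 - 1))) = -21 + 39*((⅐)*(-10)/(-2)) = -21 + 39*((⅐)*(-½)*(-10)) = -21 + 39*(5/7) = -21 + 195/7 = 48/7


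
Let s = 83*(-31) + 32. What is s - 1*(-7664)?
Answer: 5123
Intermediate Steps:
s = -2541 (s = -2573 + 32 = -2541)
s - 1*(-7664) = -2541 - 1*(-7664) = -2541 + 7664 = 5123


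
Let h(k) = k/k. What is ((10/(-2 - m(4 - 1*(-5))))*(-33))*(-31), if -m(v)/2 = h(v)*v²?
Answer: 1023/16 ≈ 63.938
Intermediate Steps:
h(k) = 1
m(v) = -2*v²
((10/(-2 - m(4 - 1*(-5))))*(-33))*(-31) = ((10/(-2 - (-2)*(4 - 1*(-5))²))*(-33))*(-31) = ((10/(-2 - (-2)*(4 + 5)²))*(-33))*(-31) = ((10/(-2 - (-2)*9²))*(-33))*(-31) = ((10/(-2 - (-2)*81))*(-33))*(-31) = ((10/(-2 - 1*(-162)))*(-33))*(-31) = ((10/(-2 + 162))*(-33))*(-31) = ((10/160)*(-33))*(-31) = ((10*(1/160))*(-33))*(-31) = ((1/16)*(-33))*(-31) = -33/16*(-31) = 1023/16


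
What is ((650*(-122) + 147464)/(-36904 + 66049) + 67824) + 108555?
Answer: 5140634119/29145 ≈ 1.7638e+5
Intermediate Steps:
((650*(-122) + 147464)/(-36904 + 66049) + 67824) + 108555 = ((-79300 + 147464)/29145 + 67824) + 108555 = (68164*(1/29145) + 67824) + 108555 = (68164/29145 + 67824) + 108555 = 1976798644/29145 + 108555 = 5140634119/29145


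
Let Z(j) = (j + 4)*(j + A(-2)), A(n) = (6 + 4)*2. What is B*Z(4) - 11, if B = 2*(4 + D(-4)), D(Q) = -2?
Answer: 757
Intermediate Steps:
A(n) = 20 (A(n) = 10*2 = 20)
Z(j) = (4 + j)*(20 + j) (Z(j) = (j + 4)*(j + 20) = (4 + j)*(20 + j))
B = 4 (B = 2*(4 - 2) = 2*2 = 4)
B*Z(4) - 11 = 4*(80 + 4² + 24*4) - 11 = 4*(80 + 16 + 96) - 11 = 4*192 - 11 = 768 - 11 = 757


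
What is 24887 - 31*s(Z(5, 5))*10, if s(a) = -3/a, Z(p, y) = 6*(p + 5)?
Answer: 49805/2 ≈ 24903.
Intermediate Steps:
Z(p, y) = 30 + 6*p (Z(p, y) = 6*(5 + p) = 30 + 6*p)
24887 - 31*s(Z(5, 5))*10 = 24887 - (-93)/(30 + 6*5)*10 = 24887 - (-93)/(30 + 30)*10 = 24887 - (-93)/60*10 = 24887 - 31*(-1/20)*10 = 24887 + (31/20)*10 = 24887 + 31/2 = 49805/2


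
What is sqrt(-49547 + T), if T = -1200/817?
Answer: I*sqrt(33073057883)/817 ≈ 222.59*I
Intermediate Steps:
T = -1200/817 ≈ -1.4688
sqrt(-49547 + T) = sqrt(-49547 - 1200/817) = sqrt(-40481099/817) = I*sqrt(33073057883)/817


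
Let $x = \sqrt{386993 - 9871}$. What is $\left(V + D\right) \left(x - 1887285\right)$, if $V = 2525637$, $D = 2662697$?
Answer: $-9791864933190 + 5188334 \sqrt{377122} \approx -9.7887 \cdot 10^{12}$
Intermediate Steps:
$x = \sqrt{377122} \approx 614.1$
$\left(V + D\right) \left(x - 1887285\right) = \left(2525637 + 2662697\right) \left(\sqrt{377122} - 1887285\right) = 5188334 \left(-1887285 + \sqrt{377122}\right) = -9791864933190 + 5188334 \sqrt{377122}$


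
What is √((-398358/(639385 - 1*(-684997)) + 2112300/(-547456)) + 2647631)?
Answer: √1359195091193510064206485682/22657527256 ≈ 1627.2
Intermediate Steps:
√((-398358/(639385 - 1*(-684997)) + 2112300/(-547456)) + 2647631) = √((-398358/(639385 + 684997) + 2112300*(-1/547456)) + 2647631) = √((-398358/1324382 - 528075/136864) + 2647631) = √((-398358*1/1324382 - 528075/136864) + 2647631) = √((-199179/662191 - 528075/136864) + 2647631) = √(-376946946981/90630109024 + 2647631) = √(239954709238375163/90630109024) = √1359195091193510064206485682/22657527256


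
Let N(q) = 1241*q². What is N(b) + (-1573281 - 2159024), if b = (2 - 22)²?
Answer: 194827695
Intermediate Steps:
b = 400 (b = (-20)² = 400)
N(b) + (-1573281 - 2159024) = 1241*400² + (-1573281 - 2159024) = 1241*160000 - 3732305 = 198560000 - 3732305 = 194827695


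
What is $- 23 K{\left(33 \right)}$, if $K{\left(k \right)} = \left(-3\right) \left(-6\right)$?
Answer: $-414$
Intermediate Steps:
$K{\left(k \right)} = 18$
$- 23 K{\left(33 \right)} = \left(-23\right) 18 = -414$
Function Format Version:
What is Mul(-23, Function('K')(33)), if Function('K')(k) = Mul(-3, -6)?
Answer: -414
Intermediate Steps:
Function('K')(k) = 18
Mul(-23, Function('K')(33)) = Mul(-23, 18) = -414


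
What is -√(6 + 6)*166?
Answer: -332*√3 ≈ -575.04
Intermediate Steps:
-√(6 + 6)*166 = -√12*166 = -2*√3*166 = -332*√3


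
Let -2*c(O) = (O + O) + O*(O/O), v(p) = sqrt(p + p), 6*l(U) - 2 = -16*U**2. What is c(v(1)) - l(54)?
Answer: 23327/3 - 3*sqrt(2)/2 ≈ 7773.5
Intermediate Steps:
l(U) = 1/3 - 8*U**2/3 (l(U) = 1/3 + (-16*U**2)/6 = 1/3 - 8*U**2/3)
v(p) = sqrt(2)*sqrt(p) (v(p) = sqrt(2*p) = sqrt(2)*sqrt(p))
c(O) = -3*O/2 (c(O) = -((O + O) + O*(O/O))/2 = -(2*O + O*1)/2 = -(2*O + O)/2 = -3*O/2)
c(v(1)) - l(54) = -3*sqrt(2)*sqrt(1)/2 - (1/3 - 8/3*54**2) = -3*sqrt(2)/2 - (1/3 - 8/3*2916) = -3*sqrt(2)/2 - (1/3 - 7776) = -3*sqrt(2)/2 - 1*(-23327/3) = -3*sqrt(2)/2 + 23327/3 = 23327/3 - 3*sqrt(2)/2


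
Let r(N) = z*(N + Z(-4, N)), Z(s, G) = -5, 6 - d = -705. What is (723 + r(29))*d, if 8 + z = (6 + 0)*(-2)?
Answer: 172773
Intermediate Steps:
d = 711 (d = 6 - 1*(-705) = 6 + 705 = 711)
z = -20 (z = -8 + (6 + 0)*(-2) = -8 + 6*(-2) = -8 - 12 = -20)
r(N) = 100 - 20*N (r(N) = -20*(N - 5) = -20*(-5 + N) = 100 - 20*N)
(723 + r(29))*d = (723 + (100 - 20*29))*711 = (723 + (100 - 580))*711 = (723 - 480)*711 = 243*711 = 172773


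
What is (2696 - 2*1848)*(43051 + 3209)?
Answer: -46260000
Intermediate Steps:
(2696 - 2*1848)*(43051 + 3209) = (2696 - 3696)*46260 = -1000*46260 = -46260000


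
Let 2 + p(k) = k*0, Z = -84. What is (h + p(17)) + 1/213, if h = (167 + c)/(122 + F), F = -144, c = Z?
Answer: -27029/4686 ≈ -5.7680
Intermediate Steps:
c = -84
p(k) = -2 (p(k) = -2 + k*0 = -2 + 0 = -2)
h = -83/22 (h = (167 - 84)/(122 - 144) = 83/(-22) = 83*(-1/22) = -83/22 ≈ -3.7727)
(h + p(17)) + 1/213 = (-83/22 - 2) + 1/213 = -127/22 + 1/213 = -27029/4686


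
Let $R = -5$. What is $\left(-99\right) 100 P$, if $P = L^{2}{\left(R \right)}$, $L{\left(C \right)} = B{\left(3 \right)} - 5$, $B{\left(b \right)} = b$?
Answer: $-39600$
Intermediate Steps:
$L{\left(C \right)} = -2$ ($L{\left(C \right)} = 3 - 5 = -2$)
$P = 4$ ($P = \left(-2\right)^{2} = 4$)
$\left(-99\right) 100 P = \left(-99\right) 100 \cdot 4 = \left(-9900\right) 4 = -39600$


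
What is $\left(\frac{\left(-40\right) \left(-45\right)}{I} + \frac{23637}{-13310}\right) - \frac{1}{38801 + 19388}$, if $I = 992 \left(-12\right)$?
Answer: $- \frac{370149406969}{192074906320} \approx -1.9271$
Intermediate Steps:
$I = -11904$
$\left(\frac{\left(-40\right) \left(-45\right)}{I} + \frac{23637}{-13310}\right) - \frac{1}{38801 + 19388} = \left(\frac{\left(-40\right) \left(-45\right)}{-11904} + \frac{23637}{-13310}\right) - \frac{1}{38801 + 19388} = \left(1800 \left(- \frac{1}{11904}\right) + 23637 \left(- \frac{1}{13310}\right)\right) - \frac{1}{58189} = \left(- \frac{75}{496} - \frac{23637}{13310}\right) - \frac{1}{58189} = - \frac{6361101}{3300880} - \frac{1}{58189} = - \frac{370149406969}{192074906320}$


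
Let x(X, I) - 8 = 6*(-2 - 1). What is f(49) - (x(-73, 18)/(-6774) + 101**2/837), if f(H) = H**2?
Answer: 2257361849/944973 ≈ 2388.8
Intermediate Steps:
x(X, I) = -10 (x(X, I) = 8 + 6*(-2 - 1) = 8 + 6*(-3) = 8 - 18 = -10)
f(49) - (x(-73, 18)/(-6774) + 101**2/837) = 49**2 - (-10/(-6774) + 101**2/837) = 2401 - (-10*(-1/6774) + 10201*(1/837)) = 2401 - (5/3387 + 10201/837) = 2401 - 1*11518324/944973 = 2401 - 11518324/944973 = 2257361849/944973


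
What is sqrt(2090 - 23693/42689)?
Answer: 7*sqrt(77708195437)/42689 ≈ 45.710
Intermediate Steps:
sqrt(2090 - 23693/42689) = sqrt(89196317/42689) = 7*sqrt(77708195437)/42689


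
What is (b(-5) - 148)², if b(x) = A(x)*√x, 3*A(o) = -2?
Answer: 197116/9 + 592*I*√5/3 ≈ 21902.0 + 441.25*I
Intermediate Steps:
A(o) = -⅔ (A(o) = (⅓)*(-2) = -⅔)
b(x) = -2*√x/3
(b(-5) - 148)² = (-2*I*√5/3 - 148)² = (-148 - 2*I*√5/3)²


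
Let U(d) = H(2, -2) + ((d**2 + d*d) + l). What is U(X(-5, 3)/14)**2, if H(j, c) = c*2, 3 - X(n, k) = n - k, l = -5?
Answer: 579121/9604 ≈ 60.300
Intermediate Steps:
X(n, k) = 3 + k - n (X(n, k) = 3 - (n - k) = 3 + (k - n) = 3 + k - n)
H(j, c) = 2*c
U(d) = -9 + 2*d**2 (U(d) = 2*(-2) + ((d**2 + d*d) - 5) = -4 + ((d**2 + d**2) - 5) = -4 + (2*d**2 - 5) = -4 + (-5 + 2*d**2) = -9 + 2*d**2)
U(X(-5, 3)/14)**2 = (-9 + 2*((3 + 3 - 1*(-5))/14)**2)**2 = (-9 + 2*((3 + 3 + 5)*(1/14))**2)**2 = (-9 + 2*(11*(1/14))**2)**2 = (-9 + 2*(11/14)**2)**2 = (-9 + 2*(121/196))**2 = (-9 + 121/98)**2 = (-761/98)**2 = 579121/9604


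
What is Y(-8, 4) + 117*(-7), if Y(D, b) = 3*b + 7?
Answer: -800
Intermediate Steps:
Y(D, b) = 7 + 3*b
Y(-8, 4) + 117*(-7) = (7 + 3*4) + 117*(-7) = (7 + 12) - 819 = 19 - 819 = -800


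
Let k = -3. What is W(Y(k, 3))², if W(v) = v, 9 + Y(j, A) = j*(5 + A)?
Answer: 1089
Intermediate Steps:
Y(j, A) = -9 + j*(5 + A)
W(Y(k, 3))² = (-9 + 5*(-3) + 3*(-3))² = (-9 - 15 - 9)² = (-33)² = 1089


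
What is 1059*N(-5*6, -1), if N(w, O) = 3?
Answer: 3177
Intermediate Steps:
1059*N(-5*6, -1) = 1059*3 = 3177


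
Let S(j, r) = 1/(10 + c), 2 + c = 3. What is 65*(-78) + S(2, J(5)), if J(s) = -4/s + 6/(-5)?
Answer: -55769/11 ≈ -5069.9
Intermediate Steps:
c = 1 (c = -2 + 3 = 1)
J(s) = -6/5 - 4/s (J(s) = -4/s + 6*(-1/5) = -4/s - 6/5 = -6/5 - 4/s)
S(j, r) = 1/11 (S(j, r) = 1/(10 + 1) = 1/11)
65*(-78) + S(2, J(5)) = 65*(-78) + 1/11 = -5070 + 1/11 = -55769/11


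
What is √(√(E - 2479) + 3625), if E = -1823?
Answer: √(3625 + 3*I*√478) ≈ 60.21 + 0.5447*I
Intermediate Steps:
√(√(E - 2479) + 3625) = √(√(-1823 - 2479) + 3625) = √(√(-4302) + 3625) = √(3*I*√478 + 3625) = √(3625 + 3*I*√478)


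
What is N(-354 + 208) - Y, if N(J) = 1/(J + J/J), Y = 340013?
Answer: -49301886/145 ≈ -3.4001e+5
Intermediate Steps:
N(J) = 1/(1 + J) (N(J) = 1/(J + 1) = 1/(1 + J))
N(-354 + 208) - Y = 1/(1 + (-354 + 208)) - 1*340013 = 1/(1 - 146) - 340013 = 1/(-145) - 340013 = -1/145 - 340013 = -49301886/145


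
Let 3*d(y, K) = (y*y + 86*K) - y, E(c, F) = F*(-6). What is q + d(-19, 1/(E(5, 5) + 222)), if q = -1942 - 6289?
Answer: -2334005/288 ≈ -8104.2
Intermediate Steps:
E(c, F) = -6*F
q = -8231
d(y, K) = -y/3 + y²/3 + 86*K/3 (d(y, K) = ((y*y + 86*K) - y)/3 = ((y² + 86*K) - y)/3 = (y² - y + 86*K)/3 = -y/3 + y²/3 + 86*K/3)
q + d(-19, 1/(E(5, 5) + 222)) = -8231 + (-⅓*(-19) + (⅓)*(-19)² + 86/(3*(-6*5 + 222))) = -8231 + (19/3 + (⅓)*361 + 86/(3*(-30 + 222))) = -8231 + (19/3 + 361/3 + (86/3)/192) = -8231 + (19/3 + 361/3 + (86/3)*(1/192)) = -8231 + (19/3 + 361/3 + 43/288) = -8231 + 36523/288 = -2334005/288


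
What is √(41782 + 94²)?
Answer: √50618 ≈ 224.98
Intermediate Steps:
√(41782 + 94²) = √(41782 + 8836) = √50618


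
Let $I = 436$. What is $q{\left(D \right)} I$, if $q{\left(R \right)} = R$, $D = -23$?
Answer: $-10028$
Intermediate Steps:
$q{\left(D \right)} I = \left(-23\right) 436 = -10028$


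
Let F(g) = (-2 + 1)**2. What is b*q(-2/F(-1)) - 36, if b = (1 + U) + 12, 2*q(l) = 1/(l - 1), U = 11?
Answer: -40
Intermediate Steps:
F(g) = 1 (F(g) = (-1)**2 = 1)
q(l) = 1/(2*(-1 + l)) (q(l) = 1/(2*(l - 1)) = 1/(2*(-1 + l)))
b = 24 (b = (1 + 11) + 12 = 12 + 12 = 24)
b*q(-2/F(-1)) - 36 = 24*(1/(2*(-1 - 2/1))) - 36 = 24*(1/(2*(-1 - 2*1))) - 36 = 24*(1/(2*(-1 - 2))) - 36 = 24*((1/2)/(-3)) - 36 = 24*((1/2)*(-1/3)) - 36 = 24*(-1/6) - 36 = -4 - 36 = -40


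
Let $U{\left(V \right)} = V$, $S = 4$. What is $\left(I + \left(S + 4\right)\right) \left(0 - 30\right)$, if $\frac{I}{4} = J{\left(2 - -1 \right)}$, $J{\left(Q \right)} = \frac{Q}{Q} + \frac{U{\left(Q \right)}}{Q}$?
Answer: $-480$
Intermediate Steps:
$J{\left(Q \right)} = 2$ ($J{\left(Q \right)} = \frac{Q}{Q} + \frac{Q}{Q} = 1 + 1 = 2$)
$I = 8$ ($I = 4 \cdot 2 = 8$)
$\left(I + \left(S + 4\right)\right) \left(0 - 30\right) = \left(8 + \left(4 + 4\right)\right) \left(0 - 30\right) = \left(8 + 8\right) \left(0 - 30\right) = 16 \left(-30\right) = -480$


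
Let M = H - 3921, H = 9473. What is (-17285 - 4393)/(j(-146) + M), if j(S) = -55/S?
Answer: -3164988/810647 ≈ -3.9043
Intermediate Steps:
M = 5552 (M = 9473 - 3921 = 5552)
(-17285 - 4393)/(j(-146) + M) = (-17285 - 4393)/(-55/(-146) + 5552) = -21678/(-55*(-1/146) + 5552) = -21678/(55/146 + 5552) = -21678/810647/146 = -21678*146/810647 = -3164988/810647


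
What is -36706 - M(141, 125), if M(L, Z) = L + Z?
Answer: -36972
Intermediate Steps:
-36706 - M(141, 125) = -36706 - (141 + 125) = -36706 - 1*266 = -36706 - 266 = -36972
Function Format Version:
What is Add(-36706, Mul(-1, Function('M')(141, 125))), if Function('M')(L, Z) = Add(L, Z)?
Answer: -36972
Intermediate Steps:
Add(-36706, Mul(-1, Function('M')(141, 125))) = Add(-36706, Mul(-1, Add(141, 125))) = Add(-36706, Mul(-1, 266)) = Add(-36706, -266) = -36972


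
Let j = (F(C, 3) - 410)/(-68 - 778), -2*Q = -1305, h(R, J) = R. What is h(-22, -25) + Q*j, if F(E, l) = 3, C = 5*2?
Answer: 54879/188 ≈ 291.91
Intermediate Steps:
C = 10
Q = 1305/2 (Q = -½*(-1305) = 1305/2 ≈ 652.50)
j = 407/846 (j = (3 - 410)/(-68 - 778) = -407/(-846) = -407*(-1/846) = 407/846 ≈ 0.48109)
h(-22, -25) + Q*j = -22 + (1305/2)*(407/846) = -22 + 59015/188 = 54879/188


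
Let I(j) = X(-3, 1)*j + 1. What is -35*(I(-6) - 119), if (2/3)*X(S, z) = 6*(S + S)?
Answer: -7210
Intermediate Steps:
X(S, z) = 18*S (X(S, z) = 3*(6*(S + S))/2 = 3*(6*(2*S))/2 = 3*(12*S)/2 = 18*S)
I(j) = 1 - 54*j (I(j) = (18*(-3))*j + 1 = -54*j + 1 = 1 - 54*j)
-35*(I(-6) - 119) = -35*((1 - 54*(-6)) - 119) = -35*((1 + 324) - 119) = -35*(325 - 119) = -35*206 = -7210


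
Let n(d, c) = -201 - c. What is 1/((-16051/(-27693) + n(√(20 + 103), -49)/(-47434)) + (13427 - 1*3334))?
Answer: 656794881/6629413520168 ≈ 9.9073e-5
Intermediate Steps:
1/((-16051/(-27693) + n(√(20 + 103), -49)/(-47434)) + (13427 - 1*3334)) = 1/((-16051/(-27693) + (-201 - 1*(-49))/(-47434)) + (13427 - 1*3334)) = 1/((-16051*(-1/27693) + (-201 + 49)*(-1/47434)) + (13427 - 3334)) = 1/((16051/27693 - 152*(-1/47434)) + 10093) = 1/((16051/27693 + 76/23717) + 10093) = 1/(382786235/656794881 + 10093) = 1/(6629413520168/656794881) = 656794881/6629413520168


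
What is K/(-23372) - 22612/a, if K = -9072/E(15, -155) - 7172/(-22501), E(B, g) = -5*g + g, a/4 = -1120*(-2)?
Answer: -23034191939253/9129508937920 ≈ -2.5230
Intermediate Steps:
a = 8960 (a = 4*(-1120*(-2)) = 4*2240 = 8960)
E(B, g) = -4*g
K = -49920608/3487655 (K = -9072/((-4*(-155))) - 7172/(-22501) = -9072/620 - 7172*(-1/22501) = -9072*1/620 + 7172/22501 = -2268/155 + 7172/22501 = -49920608/3487655 ≈ -14.314)
K/(-23372) - 22612/a = -49920608/3487655/(-23372) - 22612/8960 = -49920608/3487655*(-1/23372) - 22612*1/8960 = 12480152/20378368165 - 5653/2240 = -23034191939253/9129508937920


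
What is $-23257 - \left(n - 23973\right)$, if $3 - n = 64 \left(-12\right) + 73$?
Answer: $18$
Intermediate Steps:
$n = 698$ ($n = 3 - \left(64 \left(-12\right) + 73\right) = 3 - \left(-768 + 73\right) = 3 - -695 = 3 + 695 = 698$)
$-23257 - \left(n - 23973\right) = -23257 - \left(698 - 23973\right) = -23257 - -23275 = -23257 + 23275 = 18$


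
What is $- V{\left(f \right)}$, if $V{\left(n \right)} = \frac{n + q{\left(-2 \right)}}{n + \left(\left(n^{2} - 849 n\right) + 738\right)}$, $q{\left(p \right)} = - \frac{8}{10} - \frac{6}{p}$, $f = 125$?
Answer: $\frac{212}{149395} \approx 0.0014191$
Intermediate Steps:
$q{\left(p \right)} = - \frac{4}{5} - \frac{6}{p}$ ($q{\left(p \right)} = \left(-8\right) \frac{1}{10} - \frac{6}{p} = - \frac{4}{5} - \frac{6}{p}$)
$V{\left(n \right)} = \frac{\frac{11}{5} + n}{738 + n^{2} - 848 n}$ ($V{\left(n \right)} = \frac{n - \left(\frac{4}{5} + \frac{6}{-2}\right)}{n + \left(\left(n^{2} - 849 n\right) + 738\right)} = \frac{n - - \frac{11}{5}}{n + \left(738 + n^{2} - 849 n\right)} = \frac{n + \left(- \frac{4}{5} + 3\right)}{738 + n^{2} - 848 n} = \frac{n + \frac{11}{5}}{738 + n^{2} - 848 n} = \frac{\frac{11}{5} + n}{738 + n^{2} - 848 n}$)
$- V{\left(f \right)} = - \frac{\frac{11}{5} + 125}{738 + 125^{2} - 106000} = - \frac{636}{\left(738 + 15625 - 106000\right) 5} = - \frac{636}{\left(-89637\right) 5} = - \frac{\left(-1\right) 636}{89637 \cdot 5} = \left(-1\right) \left(- \frac{212}{149395}\right) = \frac{212}{149395}$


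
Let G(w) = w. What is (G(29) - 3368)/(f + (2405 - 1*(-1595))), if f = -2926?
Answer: -1113/358 ≈ -3.1089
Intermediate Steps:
(G(29) - 3368)/(f + (2405 - 1*(-1595))) = (29 - 3368)/(-2926 + (2405 - 1*(-1595))) = -3339/(-2926 + (2405 + 1595)) = -3339/(-2926 + 4000) = -3339/1074 = -3339*1/1074 = -1113/358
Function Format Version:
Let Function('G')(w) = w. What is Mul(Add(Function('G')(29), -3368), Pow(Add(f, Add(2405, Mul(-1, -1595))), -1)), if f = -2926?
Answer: Rational(-1113, 358) ≈ -3.1089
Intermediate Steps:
Mul(Add(Function('G')(29), -3368), Pow(Add(f, Add(2405, Mul(-1, -1595))), -1)) = Mul(Add(29, -3368), Pow(Add(-2926, Add(2405, Mul(-1, -1595))), -1)) = Mul(-3339, Pow(Add(-2926, Add(2405, 1595)), -1)) = Mul(-3339, Pow(Add(-2926, 4000), -1)) = Mul(-3339, Pow(1074, -1)) = Mul(-3339, Rational(1, 1074)) = Rational(-1113, 358)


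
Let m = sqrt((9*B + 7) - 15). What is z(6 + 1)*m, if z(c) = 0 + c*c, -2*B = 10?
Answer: 49*I*sqrt(53) ≈ 356.73*I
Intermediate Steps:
B = -5 (B = -1/2*10 = -5)
m = I*sqrt(53) (m = sqrt((9*(-5) + 7) - 15) = sqrt((-45 + 7) - 15) = sqrt(-38 - 15) = sqrt(-53) = I*sqrt(53) ≈ 7.2801*I)
z(c) = c**2 (z(c) = 0 + c**2 = c**2)
z(6 + 1)*m = (6 + 1)**2*(I*sqrt(53)) = 7**2*(I*sqrt(53)) = 49*(I*sqrt(53)) = 49*I*sqrt(53)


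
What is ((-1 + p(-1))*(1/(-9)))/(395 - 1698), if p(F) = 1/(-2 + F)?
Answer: -4/35181 ≈ -0.00011370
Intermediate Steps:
((-1 + p(-1))*(1/(-9)))/(395 - 1698) = ((-1 + 1/(-2 - 1))*(1/(-9)))/(395 - 1698) = ((-1 + 1/(-3))*(1*(-1/9)))/(-1303) = ((-1 - 1/3)*(-1/9))*(-1/1303) = -4/3*(-1/9)*(-1/1303) = (4/27)*(-1/1303) = -4/35181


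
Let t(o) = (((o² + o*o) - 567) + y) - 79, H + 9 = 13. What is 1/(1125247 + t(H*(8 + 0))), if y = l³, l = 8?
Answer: 1/1127161 ≈ 8.8718e-7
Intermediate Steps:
H = 4 (H = -9 + 13 = 4)
y = 512 (y = 8³ = 512)
t(o) = -134 + 2*o² (t(o) = (((o² + o*o) - 567) + 512) - 79 = (((o² + o²) - 567) + 512) - 79 = ((2*o² - 567) + 512) - 79 = ((-567 + 2*o²) + 512) - 79 = (-55 + 2*o²) - 79 = -134 + 2*o²)
1/(1125247 + t(H*(8 + 0))) = 1/(1125247 + (-134 + 2*(4*(8 + 0))²)) = 1/(1125247 + (-134 + 2*(4*8)²)) = 1/(1125247 + (-134 + 2*32²)) = 1/(1125247 + (-134 + 2*1024)) = 1/(1125247 + (-134 + 2048)) = 1/(1125247 + 1914) = 1/1127161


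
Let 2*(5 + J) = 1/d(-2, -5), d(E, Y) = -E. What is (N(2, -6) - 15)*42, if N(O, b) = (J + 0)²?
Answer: 2541/8 ≈ 317.63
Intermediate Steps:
J = -19/4 (J = -5 + 1/(2*((-1*(-2)))) = -5 + (½)/2 = -5 + (½)*(½) = -5 + ¼ = -19/4 ≈ -4.7500)
N(O, b) = 361/16 (N(O, b) = (-19/4 + 0)² = (-19/4)² = 361/16)
(N(2, -6) - 15)*42 = (361/16 - 15)*42 = (121/16)*42 = 2541/8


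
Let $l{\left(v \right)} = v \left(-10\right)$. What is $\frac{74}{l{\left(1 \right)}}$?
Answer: $- \frac{37}{5} \approx -7.4$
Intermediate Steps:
$l{\left(v \right)} = - 10 v$
$\frac{74}{l{\left(1 \right)}} = \frac{74}{\left(-10\right) 1} = \frac{74}{-10} = 74 \left(- \frac{1}{10}\right) = - \frac{37}{5}$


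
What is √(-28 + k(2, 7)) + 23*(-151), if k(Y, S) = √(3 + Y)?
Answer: -3473 + I*√(28 - √5) ≈ -3473.0 + 5.0758*I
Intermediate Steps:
√(-28 + k(2, 7)) + 23*(-151) = √(-28 + √(3 + 2)) + 23*(-151) = √(-28 + √5) - 3473 = -3473 + √(-28 + √5)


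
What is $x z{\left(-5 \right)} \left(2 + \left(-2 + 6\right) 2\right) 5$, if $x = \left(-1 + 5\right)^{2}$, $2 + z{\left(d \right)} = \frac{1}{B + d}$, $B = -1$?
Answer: $- \frac{5200}{3} \approx -1733.3$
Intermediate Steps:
$z{\left(d \right)} = -2 + \frac{1}{-1 + d}$
$x = 16$ ($x = 4^{2} = 16$)
$x z{\left(-5 \right)} \left(2 + \left(-2 + 6\right) 2\right) 5 = 16 \frac{3 - -10}{-1 - 5} \left(2 + \left(-2 + 6\right) 2\right) 5 = 16 \frac{3 + 10}{-6} \left(2 + 4 \cdot 2\right) 5 = 16 \left(\left(- \frac{1}{6}\right) 13\right) \left(2 + 8\right) 5 = 16 \left(- \frac{13}{6}\right) 10 \cdot 5 = \left(- \frac{104}{3}\right) 50 = - \frac{5200}{3}$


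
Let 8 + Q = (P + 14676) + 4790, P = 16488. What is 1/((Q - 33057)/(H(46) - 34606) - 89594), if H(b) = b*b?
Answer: -3610/323434661 ≈ -1.1161e-5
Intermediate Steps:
Q = 35946 (Q = -8 + ((16488 + 14676) + 4790) = -8 + (31164 + 4790) = -8 + 35954 = 35946)
H(b) = b²
1/((Q - 33057)/(H(46) - 34606) - 89594) = 1/((35946 - 33057)/(46² - 34606) - 89594) = 1/(2889/(2116 - 34606) - 89594) = 1/(2889/(-32490) - 89594) = 1/(2889*(-1/32490) - 89594) = 1/(-321/3610 - 89594) = 1/(-323434661/3610) = -3610/323434661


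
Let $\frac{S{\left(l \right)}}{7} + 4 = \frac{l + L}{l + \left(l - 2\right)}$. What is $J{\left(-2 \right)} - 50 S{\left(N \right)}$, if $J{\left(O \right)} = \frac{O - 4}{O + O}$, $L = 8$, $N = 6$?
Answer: $\frac{1823}{2} \approx 911.5$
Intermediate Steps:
$S{\left(l \right)} = -28 + \frac{7 \left(8 + l\right)}{-2 + 2 l}$ ($S{\left(l \right)} = -28 + 7 \frac{l + 8}{l + \left(l - 2\right)} = -28 + 7 \frac{8 + l}{l + \left(l - 2\right)} = -28 + 7 \frac{8 + l}{l + \left(-2 + l\right)} = -28 + 7 \frac{8 + l}{-2 + 2 l} = -28 + \frac{7 \left(8 + l\right)}{-2 + 2 l}$)
$J{\left(O \right)} = \frac{-4 + O}{2 O}$
$J{\left(-2 \right)} - 50 S{\left(N \right)} = \frac{-4 - 2}{2 \left(-2\right)} - 50 \frac{7 \left(16 - 42\right)}{2 \left(-1 + 6\right)} = \frac{1}{2} \left(- \frac{1}{2}\right) \left(-6\right) - 50 \frac{7 \left(16 - 42\right)}{2 \cdot 5} = \frac{3}{2} - 50 \cdot \frac{7}{2} \cdot \frac{1}{5} \left(-26\right) = \frac{3}{2} - -910 = \frac{3}{2} + 910 = \frac{1823}{2}$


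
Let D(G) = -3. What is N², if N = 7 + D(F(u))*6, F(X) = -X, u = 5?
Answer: 121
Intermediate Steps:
N = -11 (N = 7 - 3*6 = 7 - 18 = -11)
N² = (-11)² = 121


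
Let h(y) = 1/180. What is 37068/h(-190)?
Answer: 6672240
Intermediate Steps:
h(y) = 1/180
37068/h(-190) = 37068/(1/180) = 37068*180 = 6672240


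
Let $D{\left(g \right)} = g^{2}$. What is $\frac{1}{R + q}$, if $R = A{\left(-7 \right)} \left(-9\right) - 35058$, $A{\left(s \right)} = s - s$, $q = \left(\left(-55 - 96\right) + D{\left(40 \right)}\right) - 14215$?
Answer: $- \frac{1}{47824} \approx -2.091 \cdot 10^{-5}$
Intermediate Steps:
$q = -12766$ ($q = \left(\left(-55 - 96\right) + 40^{2}\right) - 14215 = \left(\left(-55 - 96\right) + 1600\right) - 14215 = \left(-151 + 1600\right) - 14215 = 1449 - 14215 = -12766$)
$A{\left(s \right)} = 0$
$R = -35058$ ($R = 0 \left(-9\right) - 35058 = 0 - 35058 = -35058$)
$\frac{1}{R + q} = \frac{1}{-35058 - 12766} = \frac{1}{-47824} = - \frac{1}{47824}$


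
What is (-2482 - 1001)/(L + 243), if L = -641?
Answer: 3483/398 ≈ 8.7513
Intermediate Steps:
(-2482 - 1001)/(L + 243) = (-2482 - 1001)/(-641 + 243) = -3483/(-398) = -3483*(-1/398) = 3483/398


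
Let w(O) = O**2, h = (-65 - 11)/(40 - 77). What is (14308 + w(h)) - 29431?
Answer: -20697611/1369 ≈ -15119.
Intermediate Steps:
h = 76/37 (h = -76/(-37) = -76*(-1/37) = 76/37 ≈ 2.0541)
(14308 + w(h)) - 29431 = (14308 + (76/37)**2) - 29431 = (14308 + 5776/1369) - 29431 = 19593428/1369 - 29431 = -20697611/1369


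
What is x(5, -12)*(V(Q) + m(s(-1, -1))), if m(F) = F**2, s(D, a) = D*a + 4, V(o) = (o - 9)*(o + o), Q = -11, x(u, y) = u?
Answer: 2325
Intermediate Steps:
V(o) = 2*o*(-9 + o) (V(o) = (-9 + o)*(2*o) = 2*o*(-9 + o))
s(D, a) = 4 + D*a
x(5, -12)*(V(Q) + m(s(-1, -1))) = 5*(2*(-11)*(-9 - 11) + (4 - 1*(-1))**2) = 5*(2*(-11)*(-20) + (4 + 1)**2) = 5*(440 + 5**2) = 5*(440 + 25) = 5*465 = 2325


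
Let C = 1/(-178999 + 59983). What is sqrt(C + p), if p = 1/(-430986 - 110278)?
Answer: I*sqrt(4615302479295)/671032044 ≈ 0.0032015*I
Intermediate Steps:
p = -1/541264 (p = 1/(-541264) = -1/541264 ≈ -1.8475e-6)
C = -1/119016 (C = 1/(-119016) = -1/119016 ≈ -8.4022e-6)
sqrt(C + p) = sqrt(-1/119016 - 1/541264) = sqrt(-82535/8052384528) = I*sqrt(4615302479295)/671032044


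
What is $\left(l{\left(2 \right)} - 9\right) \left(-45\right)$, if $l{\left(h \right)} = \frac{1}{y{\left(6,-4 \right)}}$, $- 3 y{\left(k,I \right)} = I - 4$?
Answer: $\frac{3105}{8} \approx 388.13$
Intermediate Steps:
$y{\left(k,I \right)} = \frac{4}{3} - \frac{I}{3}$ ($y{\left(k,I \right)} = - \frac{I - 4}{3} = - \frac{-4 + I}{3} = \frac{4}{3} - \frac{I}{3}$)
$l{\left(h \right)} = \frac{3}{8}$ ($l{\left(h \right)} = \frac{1}{\frac{4}{3} - - \frac{4}{3}} = \frac{1}{\frac{4}{3} + \frac{4}{3}} = \frac{1}{\frac{8}{3}} = \frac{3}{8}$)
$\left(l{\left(2 \right)} - 9\right) \left(-45\right) = \left(\frac{3}{8} - 9\right) \left(-45\right) = \left(- \frac{69}{8}\right) \left(-45\right) = \frac{3105}{8}$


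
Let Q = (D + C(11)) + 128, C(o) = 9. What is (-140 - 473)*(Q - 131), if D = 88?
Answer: -57622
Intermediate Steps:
Q = 225 (Q = (88 + 9) + 128 = 97 + 128 = 225)
(-140 - 473)*(Q - 131) = (-140 - 473)*(225 - 131) = -613*94 = -57622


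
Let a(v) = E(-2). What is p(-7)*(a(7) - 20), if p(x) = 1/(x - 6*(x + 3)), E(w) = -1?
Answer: -21/17 ≈ -1.2353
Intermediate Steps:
a(v) = -1
p(x) = 1/(-18 - 5*x) (p(x) = 1/(x - 6*(3 + x)) = 1/(x + (-18 - 6*x)) = 1/(-18 - 5*x))
p(-7)*(a(7) - 20) = (-1/(18 + 5*(-7)))*(-1 - 20) = -1/(18 - 35)*(-21) = -1/(-17)*(-21) = -1*(-1/17)*(-21) = (1/17)*(-21) = -21/17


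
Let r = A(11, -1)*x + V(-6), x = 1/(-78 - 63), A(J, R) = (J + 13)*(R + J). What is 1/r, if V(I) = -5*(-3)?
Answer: 47/625 ≈ 0.075200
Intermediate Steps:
V(I) = 15
A(J, R) = (13 + J)*(J + R)
x = -1/141 (x = 1/(-141) = -1/141 ≈ -0.0070922)
r = 625/47 (r = (11² + 13*11 + 13*(-1) + 11*(-1))*(-1/141) + 15 = (121 + 143 - 13 - 11)*(-1/141) + 15 = 240*(-1/141) + 15 = -80/47 + 15 = 625/47 ≈ 13.298)
1/r = 1/(625/47) = 47/625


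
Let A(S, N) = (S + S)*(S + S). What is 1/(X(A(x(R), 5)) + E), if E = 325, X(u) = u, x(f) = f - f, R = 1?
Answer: 1/325 ≈ 0.0030769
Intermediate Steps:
x(f) = 0
A(S, N) = 4*S² (A(S, N) = (2*S)*(2*S) = 4*S²)
1/(X(A(x(R), 5)) + E) = 1/(4*0² + 325) = 1/(4*0 + 325) = 1/(0 + 325) = 1/325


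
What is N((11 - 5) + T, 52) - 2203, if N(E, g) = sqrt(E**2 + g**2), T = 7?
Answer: -2203 + 13*sqrt(17) ≈ -2149.4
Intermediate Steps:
N((11 - 5) + T, 52) - 2203 = sqrt(((11 - 5) + 7)**2 + 52**2) - 2203 = sqrt((6 + 7)**2 + 2704) - 2203 = sqrt(13**2 + 2704) - 2203 = sqrt(169 + 2704) - 2203 = sqrt(2873) - 2203 = 13*sqrt(17) - 2203 = -2203 + 13*sqrt(17)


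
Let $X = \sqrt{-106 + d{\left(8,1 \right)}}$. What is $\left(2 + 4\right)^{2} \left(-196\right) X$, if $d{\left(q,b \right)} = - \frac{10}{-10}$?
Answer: $- 7056 i \sqrt{105} \approx - 72303.0 i$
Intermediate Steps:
$d{\left(q,b \right)} = 1$ ($d{\left(q,b \right)} = \left(-10\right) \left(- \frac{1}{10}\right) = 1$)
$X = i \sqrt{105}$ ($X = \sqrt{-106 + 1} = \sqrt{-105} = i \sqrt{105} \approx 10.247 i$)
$\left(2 + 4\right)^{2} \left(-196\right) X = \left(2 + 4\right)^{2} \left(-196\right) i \sqrt{105} = 6^{2} \left(-196\right) i \sqrt{105} = 36 \left(-196\right) i \sqrt{105} = - 7056 i \sqrt{105}$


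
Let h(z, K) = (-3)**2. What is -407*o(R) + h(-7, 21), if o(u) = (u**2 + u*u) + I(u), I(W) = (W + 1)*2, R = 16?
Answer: -222213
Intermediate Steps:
I(W) = 2 + 2*W (I(W) = (1 + W)*2 = 2 + 2*W)
h(z, K) = 9
o(u) = 2 + 2*u + 2*u**2 (o(u) = (u**2 + u*u) + (2 + 2*u) = (u**2 + u**2) + (2 + 2*u) = 2*u**2 + (2 + 2*u) = 2 + 2*u + 2*u**2)
-407*o(R) + h(-7, 21) = -407*(2 + 2*16 + 2*16**2) + 9 = -407*(2 + 32 + 2*256) + 9 = -407*(2 + 32 + 512) + 9 = -407*546 + 9 = -222222 + 9 = -222213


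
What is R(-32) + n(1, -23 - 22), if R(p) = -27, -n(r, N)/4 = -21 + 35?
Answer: -83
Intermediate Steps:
n(r, N) = -56 (n(r, N) = -4*(-21 + 35) = -4*14 = -56)
R(-32) + n(1, -23 - 22) = -27 - 56 = -83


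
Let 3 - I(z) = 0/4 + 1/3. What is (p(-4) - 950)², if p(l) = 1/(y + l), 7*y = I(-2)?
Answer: 5215872841/5776 ≈ 9.0303e+5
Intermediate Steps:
I(z) = 8/3 (I(z) = 3 - (0/4 + 1/3) = 3 - (0*(¼) + 1*(⅓)) = 3 - (0 + ⅓) = 3 - 1*⅓ = 3 - ⅓ = 8/3)
y = 8/21 (y = (⅐)*(8/3) = 8/21 ≈ 0.38095)
p(l) = 1/(8/21 + l)
(p(-4) - 950)² = (21/(8 + 21*(-4)) - 950)² = (21/(8 - 84) - 950)² = (21/(-76) - 950)² = (21*(-1/76) - 950)² = (-21/76 - 950)² = (-72221/76)² = 5215872841/5776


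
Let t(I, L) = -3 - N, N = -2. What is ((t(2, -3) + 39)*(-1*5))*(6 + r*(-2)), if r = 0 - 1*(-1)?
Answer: -760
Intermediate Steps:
t(I, L) = -1 (t(I, L) = -3 - 1*(-2) = -3 + 2 = -1)
r = 1 (r = 0 + 1 = 1)
((t(2, -3) + 39)*(-1*5))*(6 + r*(-2)) = ((-1 + 39)*(-1*5))*(6 + 1*(-2)) = (38*(-5))*(6 - 2) = -190*4 = -760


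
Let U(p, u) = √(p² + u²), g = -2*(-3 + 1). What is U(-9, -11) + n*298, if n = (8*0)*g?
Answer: √202 ≈ 14.213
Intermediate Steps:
g = 4 (g = -2*(-2) = 4)
n = 0 (n = (8*0)*4 = 0*4 = 0)
U(-9, -11) + n*298 = √((-9)² + (-11)²) + 0*298 = √(81 + 121) + 0 = √202 + 0 = √202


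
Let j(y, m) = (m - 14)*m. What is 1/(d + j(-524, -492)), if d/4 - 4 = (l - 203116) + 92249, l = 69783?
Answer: 1/84632 ≈ 1.1816e-5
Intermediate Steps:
j(y, m) = m*(-14 + m) (j(y, m) = (-14 + m)*m = m*(-14 + m))
d = -164320 (d = 16 + 4*((69783 - 203116) + 92249) = 16 + 4*(-133333 + 92249) = 16 + 4*(-41084) = 16 - 164336 = -164320)
1/(d + j(-524, -492)) = 1/(-164320 - 492*(-14 - 492)) = 1/(-164320 - 492*(-506)) = 1/(-164320 + 248952) = 1/84632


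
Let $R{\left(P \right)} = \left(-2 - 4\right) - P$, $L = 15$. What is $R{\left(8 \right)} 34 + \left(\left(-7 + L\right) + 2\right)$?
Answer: $-466$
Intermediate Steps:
$R{\left(P \right)} = -6 - P$
$R{\left(8 \right)} 34 + \left(\left(-7 + L\right) + 2\right) = \left(-6 - 8\right) 34 + \left(\left(-7 + 15\right) + 2\right) = \left(-6 - 8\right) 34 + \left(8 + 2\right) = \left(-14\right) 34 + 10 = -476 + 10 = -466$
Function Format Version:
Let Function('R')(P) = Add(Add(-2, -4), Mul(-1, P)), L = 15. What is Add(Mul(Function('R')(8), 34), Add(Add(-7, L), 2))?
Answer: -466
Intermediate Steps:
Function('R')(P) = Add(-6, Mul(-1, P))
Add(Mul(Function('R')(8), 34), Add(Add(-7, L), 2)) = Add(Mul(Add(-6, Mul(-1, 8)), 34), Add(Add(-7, 15), 2)) = Add(Mul(Add(-6, -8), 34), Add(8, 2)) = Add(Mul(-14, 34), 10) = Add(-476, 10) = -466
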